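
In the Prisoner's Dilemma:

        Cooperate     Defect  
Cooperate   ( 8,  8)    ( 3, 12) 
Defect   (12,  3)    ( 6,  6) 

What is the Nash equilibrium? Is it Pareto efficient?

(Defect, Defect) is NE; not Pareto efficient

Work:
Defect dominates Cooperate for both players:
If P2 cooperates: Defect (12) > Cooperate (8)
If P2 defects: Defect (6) > Cooperate (3)
NE: (Defect, Defect) with payoff (6, 6)
But (Cooperate, Cooperate) = (8, 8) Pareto dominates (6, 6)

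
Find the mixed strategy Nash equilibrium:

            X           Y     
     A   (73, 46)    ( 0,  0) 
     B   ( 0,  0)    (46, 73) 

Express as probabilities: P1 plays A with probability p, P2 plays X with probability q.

p = 0.6134, q = 0.3866

Work:
Find probabilities that make opponent indifferent:
P2 chooses q to make P1 indifferent between A and B
P1 chooses p to make P2 indifferent between X and Y
Mixed NE: P1 plays (A: 0.6134, B: 0.3866), P2 plays (X: 0.3866, Y: 0.6134)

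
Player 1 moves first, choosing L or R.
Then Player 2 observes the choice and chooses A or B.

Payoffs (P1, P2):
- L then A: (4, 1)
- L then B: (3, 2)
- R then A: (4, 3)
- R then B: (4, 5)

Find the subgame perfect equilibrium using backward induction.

P1 plays R, P2 plays B after L and B after R; Payoff (4, 5)

Work:
Backward induction:
After L: P2 chooses B → P1 gets 3
After R: P2 chooses B → P1 gets 4
P1 chooses R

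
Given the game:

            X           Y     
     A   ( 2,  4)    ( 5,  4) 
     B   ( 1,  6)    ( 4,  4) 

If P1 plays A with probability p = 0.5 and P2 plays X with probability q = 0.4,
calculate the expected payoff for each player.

E[P1] = 3.3, E[P2] = 4.4

Work:
E[P1] = p·q·π₁(A,X) + p·(1-q)·π₁(A,Y) + (1-p)·q·π₁(B,X) + (1-p)·(1-q)·π₁(B,Y)
= 0.5·0.4·2 + 0.5·0.6·5 + 0.5·0.4·1 + 0.5·0.6·4
= 3.3

E[P2] = 4.4 (similar calculation)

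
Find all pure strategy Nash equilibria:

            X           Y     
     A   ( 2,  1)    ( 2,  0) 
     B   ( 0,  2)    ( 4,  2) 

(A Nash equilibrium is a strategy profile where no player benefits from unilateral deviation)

Nash equilibrium: (A, X), (B, Y)

Work:
Best responses:
  P1 vs X: payoffs [2, 0] → best response A (payoff 2)
  P1 vs Y: payoffs [2, 4] → best response B (payoff 4)
  P2 vs A: payoffs [1, 0] → best response X (payoff 1)
  P2 vs B: payoffs [2, 2] → best response X/Y (payoff 2)
Mutual best responses: (A,X), (B,Y) → Nash equilibria.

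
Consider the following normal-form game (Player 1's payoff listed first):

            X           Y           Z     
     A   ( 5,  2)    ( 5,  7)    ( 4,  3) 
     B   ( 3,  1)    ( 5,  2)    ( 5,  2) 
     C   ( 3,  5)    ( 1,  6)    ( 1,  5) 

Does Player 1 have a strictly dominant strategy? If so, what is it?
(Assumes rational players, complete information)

No strictly dominant strategy exists for Player 1

Work:
A strategy strictly dominates another if it gives a strictly higher payoff against every opponent action. Compare each pair of P1's strategies column-by-column:
  A vs B: [5 vs 3, 5 vs 5, 4 vs 5] → A does not strictly dominate B (column Y: 5 ≤ 5)
  A vs C: [5 vs 3, 5 vs 1, 4 vs 1] → A strictly dominates C
  B vs A: [3 vs 5, 5 vs 5, 5 vs 4] → B does not strictly dominate A (column X: 3 ≤ 5)
  B vs C: [3 vs 3, 5 vs 1, 5 vs 1] → B does not strictly dominate C (column X: 3 ≤ 3)
  C vs A: [3 vs 5, 1 vs 5, 1 vs 4] → C does not strictly dominate A (column X: 3 ≤ 5)
  C vs B: [3 vs 3, 1 vs 5, 1 vs 5] → C does not strictly dominate B (column X: 3 ≤ 3)
No single strategy strictly dominates all others → no strictly dominant strategy.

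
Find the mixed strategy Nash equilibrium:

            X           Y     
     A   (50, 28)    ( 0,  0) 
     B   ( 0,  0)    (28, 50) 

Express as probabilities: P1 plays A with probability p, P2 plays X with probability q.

p = 0.641, q = 0.359

Work:
Find probabilities that make opponent indifferent:
P2 chooses q to make P1 indifferent between A and B
P1 chooses p to make P2 indifferent between X and Y
Mixed NE: P1 plays (A: 0.641, B: 0.359), P2 plays (X: 0.359, Y: 0.641)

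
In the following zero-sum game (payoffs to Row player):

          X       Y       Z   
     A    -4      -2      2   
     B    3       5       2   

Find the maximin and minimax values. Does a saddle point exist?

Maximin = 2, Minimax = 2, Saddle: True

Work:
Row minimums: [-4, 2] → maximin = 2
Column maximums: [3, 5, 2] → minimax = 2
Saddle point exists! Game value = 2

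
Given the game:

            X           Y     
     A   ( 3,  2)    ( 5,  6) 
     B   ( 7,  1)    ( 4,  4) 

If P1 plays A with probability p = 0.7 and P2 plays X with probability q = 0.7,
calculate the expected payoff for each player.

E[P1] = 4.35, E[P2] = 2.81

Work:
E[P1] = p·q·π₁(A,X) + p·(1-q)·π₁(A,Y) + (1-p)·q·π₁(B,X) + (1-p)·(1-q)·π₁(B,Y)
= 0.7·0.7·3 + 0.7·0.3·5 + 0.3·0.7·7 + 0.3·0.3·4
= 4.35

E[P2] = 2.81 (similar calculation)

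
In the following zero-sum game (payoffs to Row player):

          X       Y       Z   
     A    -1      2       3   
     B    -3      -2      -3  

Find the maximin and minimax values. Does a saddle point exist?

Maximin = -1, Minimax = -1, Saddle: True

Work:
Row minimums: [-1, -3] → maximin = -1
Column maximums: [-1, 2, 3] → minimax = -1
Saddle point exists! Game value = -1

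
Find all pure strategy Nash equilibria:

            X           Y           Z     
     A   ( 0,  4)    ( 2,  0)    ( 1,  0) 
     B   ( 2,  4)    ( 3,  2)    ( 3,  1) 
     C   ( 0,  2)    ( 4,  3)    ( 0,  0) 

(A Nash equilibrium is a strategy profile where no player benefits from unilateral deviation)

Nash equilibrium: (B, X), (C, Y)

Work:
Best responses:
  P1 vs X: payoffs [0, 2, 0] → best response B (payoff 2)
  P1 vs Y: payoffs [2, 3, 4] → best response C (payoff 4)
  P1 vs Z: payoffs [1, 3, 0] → best response B (payoff 3)
  P2 vs A: payoffs [4, 0, 0] → best response X (payoff 4)
  P2 vs B: payoffs [4, 2, 1] → best response X (payoff 4)
  P2 vs C: payoffs [2, 3, 0] → best response Y (payoff 3)
Mutual best responses: (B,X), (C,Y) → Nash equilibria.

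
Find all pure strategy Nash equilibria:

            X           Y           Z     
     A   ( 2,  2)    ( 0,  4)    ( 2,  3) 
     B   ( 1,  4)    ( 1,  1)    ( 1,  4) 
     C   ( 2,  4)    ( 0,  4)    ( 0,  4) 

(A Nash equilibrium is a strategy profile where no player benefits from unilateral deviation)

Nash equilibrium: (C, X)

Work:
Best responses:
  P1 vs X: payoffs [2, 1, 2] → best response A/C (payoff 2)
  P1 vs Y: payoffs [0, 1, 0] → best response B (payoff 1)
  P1 vs Z: payoffs [2, 1, 0] → best response A (payoff 2)
  P2 vs A: payoffs [2, 4, 3] → best response Y (payoff 4)
  P2 vs B: payoffs [4, 1, 4] → best response X/Z (payoff 4)
  P2 vs C: payoffs [4, 4, 4] → best response X/Y/Z (payoff 4)
Mutual best responses: (C,X) → Nash equilibria.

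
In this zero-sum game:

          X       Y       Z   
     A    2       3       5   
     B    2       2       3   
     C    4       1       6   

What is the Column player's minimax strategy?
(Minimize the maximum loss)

Column should play Y, value = 3

Work:
Column player minimizes Row's maximum payoff:
Column X: max payoff to Row = 4
Column Y: max payoff to Row = 3
Column Z: max payoff to Row = 6
Minimum is 3, achieved by column Y.
Minimax strategy: Y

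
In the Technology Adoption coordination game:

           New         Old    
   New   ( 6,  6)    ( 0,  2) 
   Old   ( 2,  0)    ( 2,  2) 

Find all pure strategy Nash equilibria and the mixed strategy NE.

Pure NE: (New, New) and (Old, Old); Mixed NE: p = 0.3333, q = 0.3333

Work:
Check pure NE:
(New, New): (6, 6) - no unilateral deviation beneficial
(Old, Old): (2, 2) - no unilateral deviation beneficial
Mixed NE: P1 plays New with p = 0.3333, P2 plays New with q = 0.3333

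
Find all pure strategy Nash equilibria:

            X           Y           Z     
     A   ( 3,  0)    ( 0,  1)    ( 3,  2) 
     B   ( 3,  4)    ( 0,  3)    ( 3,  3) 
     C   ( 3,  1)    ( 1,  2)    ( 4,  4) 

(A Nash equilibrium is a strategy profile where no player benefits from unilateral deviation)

Nash equilibrium: (B, X), (C, Z)

Work:
Best responses:
  P1 vs X: payoffs [3, 3, 3] → best response A/B/C (payoff 3)
  P1 vs Y: payoffs [0, 0, 1] → best response C (payoff 1)
  P1 vs Z: payoffs [3, 3, 4] → best response C (payoff 4)
  P2 vs A: payoffs [0, 1, 2] → best response Z (payoff 2)
  P2 vs B: payoffs [4, 3, 3] → best response X (payoff 4)
  P2 vs C: payoffs [1, 2, 4] → best response Z (payoff 4)
Mutual best responses: (B,X), (C,Z) → Nash equilibria.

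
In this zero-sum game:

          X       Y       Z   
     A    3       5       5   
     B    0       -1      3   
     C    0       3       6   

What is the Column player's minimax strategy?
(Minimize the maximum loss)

Column should play X, value = 3

Work:
Column player minimizes Row's maximum payoff:
Column X: max payoff to Row = 3
Column Y: max payoff to Row = 5
Column Z: max payoff to Row = 6
Minimum is 3, achieved by column X.
Minimax strategy: X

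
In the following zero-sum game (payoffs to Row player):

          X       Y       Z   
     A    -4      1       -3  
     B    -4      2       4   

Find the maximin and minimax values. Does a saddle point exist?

Maximin = -4, Minimax = -4, Saddle: True

Work:
Row minimums: [-4, -4] → maximin = -4
Column maximums: [-4, 2, 4] → minimax = -4
Saddle point exists! Game value = -4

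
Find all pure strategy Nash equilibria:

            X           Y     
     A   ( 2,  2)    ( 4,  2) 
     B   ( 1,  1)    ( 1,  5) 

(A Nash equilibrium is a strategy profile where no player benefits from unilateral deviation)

Nash equilibrium: (A, X), (A, Y)

Work:
Best responses:
  P1 vs X: payoffs [2, 1] → best response A (payoff 2)
  P1 vs Y: payoffs [4, 1] → best response A (payoff 4)
  P2 vs A: payoffs [2, 2] → best response X/Y (payoff 2)
  P2 vs B: payoffs [1, 5] → best response Y (payoff 5)
Mutual best responses: (A,X), (A,Y) → Nash equilibria.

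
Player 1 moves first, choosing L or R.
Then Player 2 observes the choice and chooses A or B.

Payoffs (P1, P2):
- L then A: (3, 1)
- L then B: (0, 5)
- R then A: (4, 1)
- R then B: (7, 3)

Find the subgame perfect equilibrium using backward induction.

P1 plays R, P2 plays B after L and B after R; Payoff (7, 3)

Work:
Backward induction:
After L: P2 chooses B → P1 gets 0
After R: P2 chooses B → P1 gets 7
P1 chooses R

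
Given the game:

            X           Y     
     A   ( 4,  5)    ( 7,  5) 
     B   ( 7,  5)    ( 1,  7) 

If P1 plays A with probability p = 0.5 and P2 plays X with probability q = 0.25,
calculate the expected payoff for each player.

E[P1] = 4.375, E[P2] = 5.75

Work:
E[P1] = p·q·π₁(A,X) + p·(1-q)·π₁(A,Y) + (1-p)·q·π₁(B,X) + (1-p)·(1-q)·π₁(B,Y)
= 0.5·0.25·4 + 0.5·0.75·7 + 0.5·0.25·7 + 0.5·0.75·1
= 4.375

E[P2] = 5.75 (similar calculation)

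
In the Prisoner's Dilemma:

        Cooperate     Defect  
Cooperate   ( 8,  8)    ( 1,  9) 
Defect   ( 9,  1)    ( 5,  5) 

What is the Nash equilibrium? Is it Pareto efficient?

(Defect, Defect) is NE; not Pareto efficient

Work:
Defect dominates Cooperate for both players:
If P2 cooperates: Defect (9) > Cooperate (8)
If P2 defects: Defect (5) > Cooperate (1)
NE: (Defect, Defect) with payoff (5, 5)
But (Cooperate, Cooperate) = (8, 8) Pareto dominates (5, 5)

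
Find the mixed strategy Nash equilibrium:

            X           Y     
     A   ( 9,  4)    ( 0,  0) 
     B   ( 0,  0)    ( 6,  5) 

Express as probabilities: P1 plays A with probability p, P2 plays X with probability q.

p = 0.5556, q = 0.4

Work:
Find probabilities that make opponent indifferent:
P2 chooses q to make P1 indifferent between A and B
P1 chooses p to make P2 indifferent between X and Y
Mixed NE: P1 plays (A: 0.5556, B: 0.4444), P2 plays (X: 0.4, Y: 0.6)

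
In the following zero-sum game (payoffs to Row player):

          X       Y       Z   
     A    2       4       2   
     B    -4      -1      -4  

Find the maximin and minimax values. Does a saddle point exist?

Maximin = 2, Minimax = 2, Saddle: True

Work:
Row minimums: [2, -4] → maximin = 2
Column maximums: [2, 4, 2] → minimax = 2
Saddle point exists! Game value = 2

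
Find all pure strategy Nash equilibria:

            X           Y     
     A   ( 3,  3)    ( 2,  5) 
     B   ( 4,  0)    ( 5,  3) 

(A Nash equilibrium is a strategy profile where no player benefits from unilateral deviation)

Nash equilibrium: (B, Y)

Work:
Best responses:
  P1 vs X: payoffs [3, 4] → best response B (payoff 4)
  P1 vs Y: payoffs [2, 5] → best response B (payoff 5)
  P2 vs A: payoffs [3, 5] → best response Y (payoff 5)
  P2 vs B: payoffs [0, 3] → best response Y (payoff 3)
Mutual best responses: (B,Y) → Nash equilibria.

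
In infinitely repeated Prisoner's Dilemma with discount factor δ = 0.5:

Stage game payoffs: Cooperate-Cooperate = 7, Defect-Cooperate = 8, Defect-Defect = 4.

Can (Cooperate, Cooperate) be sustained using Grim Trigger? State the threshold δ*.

δ* = 0.25; since δ = 0.5 ≥ 0.25, cooperation can be sustained

Work:
For Grim Trigger:
Cooperate forever: 7/(1-δ)
Defect then punished: 8 + 4·δ/(1-δ)
Need: 7/(1-δ) ≥ 8 + 4·δ/(1-δ)
Solving: δ ≥ (T-R)/(T-P) = (8-7)/(8-4) = 0.25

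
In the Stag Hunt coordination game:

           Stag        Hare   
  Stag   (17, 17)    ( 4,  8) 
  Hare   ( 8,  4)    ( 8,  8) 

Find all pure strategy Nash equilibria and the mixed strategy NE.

Pure NE: (Stag, Stag) and (Hare, Hare); Mixed NE: p = 0.3077, q = 0.3077

Work:
Check pure NE:
(Stag, Stag): (17, 17) - no unilateral deviation beneficial
(Hare, Hare): (8, 8) - no unilateral deviation beneficial
Mixed NE: P1 plays Stag with p = 0.3077, P2 plays Stag with q = 0.3077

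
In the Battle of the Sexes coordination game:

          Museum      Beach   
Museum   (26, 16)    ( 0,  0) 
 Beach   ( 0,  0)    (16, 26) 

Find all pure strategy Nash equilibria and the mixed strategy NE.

Pure NE: (Museum, Museum) and (Beach, Beach); Mixed NE: p = 0.619, q = 0.381

Work:
Check pure NE:
(Museum, Museum): (26, 16) - no unilateral deviation beneficial
(Beach, Beach): (16, 26) - no unilateral deviation beneficial
Mixed NE: P1 plays Museum with p = 0.619, P2 plays Museum with q = 0.381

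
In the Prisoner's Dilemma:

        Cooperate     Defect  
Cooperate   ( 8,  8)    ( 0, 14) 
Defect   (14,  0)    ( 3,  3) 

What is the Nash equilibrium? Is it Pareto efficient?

(Defect, Defect) is NE; not Pareto efficient

Work:
Defect dominates Cooperate for both players:
If P2 cooperates: Defect (14) > Cooperate (8)
If P2 defects: Defect (3) > Cooperate (0)
NE: (Defect, Defect) with payoff (3, 3)
But (Cooperate, Cooperate) = (8, 8) Pareto dominates (3, 3)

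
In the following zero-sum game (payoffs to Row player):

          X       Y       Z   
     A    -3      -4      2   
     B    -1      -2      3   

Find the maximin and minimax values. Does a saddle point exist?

Maximin = -2, Minimax = -2, Saddle: True

Work:
Row minimums: [-4, -2] → maximin = -2
Column maximums: [-1, -2, 3] → minimax = -2
Saddle point exists! Game value = -2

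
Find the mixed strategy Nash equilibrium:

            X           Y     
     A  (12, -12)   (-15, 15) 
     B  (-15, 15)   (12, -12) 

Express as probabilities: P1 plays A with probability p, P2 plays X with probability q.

p = 0.5, q = 0.5

Work:
Find probabilities that make opponent indifferent:
P2 chooses q to make P1 indifferent between A and B
P1 chooses p to make P2 indifferent between X and Y
Mixed NE: P1 plays (A: 0.5, B: 0.5), P2 plays (X: 0.5, Y: 0.5)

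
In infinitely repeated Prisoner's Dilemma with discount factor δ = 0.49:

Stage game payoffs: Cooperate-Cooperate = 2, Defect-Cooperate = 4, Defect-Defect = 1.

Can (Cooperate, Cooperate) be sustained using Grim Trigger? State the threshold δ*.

δ* = 0.6667; since δ = 0.49 < 0.6667, cooperation cannot be sustained

Work:
For Grim Trigger:
Cooperate forever: 2/(1-δ)
Defect then punished: 4 + 1·δ/(1-δ)
Need: 2/(1-δ) ≥ 4 + 1·δ/(1-δ)
Solving: δ ≥ (T-R)/(T-P) = (4-2)/(4-1) = 0.6667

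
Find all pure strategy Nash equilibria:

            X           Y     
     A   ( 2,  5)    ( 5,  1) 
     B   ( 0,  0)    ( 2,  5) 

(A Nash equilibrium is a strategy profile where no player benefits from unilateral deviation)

Nash equilibrium: (A, X)

Work:
Best responses:
  P1 vs X: payoffs [2, 0] → best response A (payoff 2)
  P1 vs Y: payoffs [5, 2] → best response A (payoff 5)
  P2 vs A: payoffs [5, 1] → best response X (payoff 5)
  P2 vs B: payoffs [0, 5] → best response Y (payoff 5)
Mutual best responses: (A,X) → Nash equilibria.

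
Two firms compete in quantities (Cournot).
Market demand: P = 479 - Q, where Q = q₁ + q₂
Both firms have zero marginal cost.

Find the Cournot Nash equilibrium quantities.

q₁* = q₂* = 159.67; P* = 159.67

Work:
Profit: π_i = P·q_i = (a - q_i - q_j)·q_i
FOC: ∂π_i/∂q_i = a - 2q_i - q_j = 0
Reaction function: q_i = (479 - q_j)/2
Symmetry: q* = 479/3 = 159.67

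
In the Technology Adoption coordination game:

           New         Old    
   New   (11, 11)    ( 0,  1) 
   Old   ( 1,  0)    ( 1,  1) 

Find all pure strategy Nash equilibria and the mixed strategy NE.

Pure NE: (New, New) and (Old, Old); Mixed NE: p = 0.0909, q = 0.0909

Work:
Check pure NE:
(New, New): (11, 11) - no unilateral deviation beneficial
(Old, Old): (1, 1) - no unilateral deviation beneficial
Mixed NE: P1 plays New with p = 0.0909, P2 plays New with q = 0.0909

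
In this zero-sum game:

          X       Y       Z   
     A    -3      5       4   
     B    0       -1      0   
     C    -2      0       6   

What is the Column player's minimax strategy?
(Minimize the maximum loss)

Column should play X, value = 0

Work:
Column player minimizes Row's maximum payoff:
Column X: max payoff to Row = 0
Column Y: max payoff to Row = 5
Column Z: max payoff to Row = 6
Minimum is 0, achieved by column X.
Minimax strategy: X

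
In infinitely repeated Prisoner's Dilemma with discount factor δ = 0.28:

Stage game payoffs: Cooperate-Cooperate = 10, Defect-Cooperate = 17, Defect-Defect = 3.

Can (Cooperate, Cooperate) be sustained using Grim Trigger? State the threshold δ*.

δ* = 0.5; since δ = 0.28 < 0.5, cooperation cannot be sustained

Work:
For Grim Trigger:
Cooperate forever: 10/(1-δ)
Defect then punished: 17 + 3·δ/(1-δ)
Need: 10/(1-δ) ≥ 17 + 3·δ/(1-δ)
Solving: δ ≥ (T-R)/(T-P) = (17-10)/(17-3) = 0.5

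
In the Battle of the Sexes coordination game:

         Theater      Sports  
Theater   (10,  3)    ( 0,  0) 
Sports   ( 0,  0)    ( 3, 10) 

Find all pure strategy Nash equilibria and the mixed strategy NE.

Pure NE: (Theater, Theater) and (Sports, Sports); Mixed NE: p = 0.7692, q = 0.2308

Work:
Check pure NE:
(Theater, Theater): (10, 3) - no unilateral deviation beneficial
(Sports, Sports): (3, 10) - no unilateral deviation beneficial
Mixed NE: P1 plays Theater with p = 0.7692, P2 plays Theater with q = 0.2308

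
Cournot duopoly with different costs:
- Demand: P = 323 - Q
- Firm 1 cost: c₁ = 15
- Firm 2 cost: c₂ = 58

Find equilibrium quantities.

q₁* = 117.0, q₂* = 74.0

Work:
Reaction: q₁ = (323 - 15 - q₂)/2
Reaction: q₂ = (323 - 58 - q₁)/2
Solve simultaneously:
q₁* = (323 - 2×15 + 58)/3 = 117.0
q₂* = (323 - 2×58 + 15)/3 = 74.0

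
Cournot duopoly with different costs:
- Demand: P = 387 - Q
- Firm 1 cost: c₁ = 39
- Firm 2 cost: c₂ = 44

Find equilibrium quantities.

q₁* = 117.67, q₂* = 112.67

Work:
Reaction: q₁ = (387 - 39 - q₂)/2
Reaction: q₂ = (387 - 44 - q₁)/2
Solve simultaneously:
q₁* = (387 - 2×39 + 44)/3 = 117.67
q₂* = (387 - 2×44 + 39)/3 = 112.67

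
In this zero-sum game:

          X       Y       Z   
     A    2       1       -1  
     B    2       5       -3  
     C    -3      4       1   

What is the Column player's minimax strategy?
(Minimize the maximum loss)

Column should play Z, value = 1

Work:
Column player minimizes Row's maximum payoff:
Column X: max payoff to Row = 2
Column Y: max payoff to Row = 5
Column Z: max payoff to Row = 1
Minimum is 1, achieved by column Z.
Minimax strategy: Z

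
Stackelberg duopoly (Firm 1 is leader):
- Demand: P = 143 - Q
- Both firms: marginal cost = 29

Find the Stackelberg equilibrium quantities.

q₁* (leader) = 57.0, q₂* (follower) = 28.5

Work:
Follower's reaction: q₂ = (a - c - q₁)/2
Leader substitutes: π₁ = q₁·(a - q₁ - (a-c-q₁)/2 - c)
FOC: q₁* = (143 - 29)/2 = 57.00
Then: q₂* = (143 - 29 - 57.0)/2 = 28.50
Leader has first-mover advantage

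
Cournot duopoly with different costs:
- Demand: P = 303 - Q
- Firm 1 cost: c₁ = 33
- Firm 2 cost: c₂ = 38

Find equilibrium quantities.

q₁* = 91.67, q₂* = 86.67

Work:
Reaction: q₁ = (303 - 33 - q₂)/2
Reaction: q₂ = (303 - 38 - q₁)/2
Solve simultaneously:
q₁* = (303 - 2×33 + 38)/3 = 91.67
q₂* = (303 - 2×38 + 33)/3 = 86.67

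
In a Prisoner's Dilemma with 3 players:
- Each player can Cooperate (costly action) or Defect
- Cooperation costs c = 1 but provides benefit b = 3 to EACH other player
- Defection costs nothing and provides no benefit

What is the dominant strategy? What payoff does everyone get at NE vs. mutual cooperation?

Dominant: Defect; NE payoff = 0; Coop payoff = 5

Work:
Defect dominates (saves cost c = 1, benefit to others is external)
NE: All defect → everyone gets 0
If all cooperate: each receives (2)×3 - 1 = 5
Social dilemma: 5 > 0 but NE gives 0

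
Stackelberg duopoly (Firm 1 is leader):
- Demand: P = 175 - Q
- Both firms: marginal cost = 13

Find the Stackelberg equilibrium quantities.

q₁* (leader) = 81.0, q₂* (follower) = 40.5

Work:
Follower's reaction: q₂ = (a - c - q₁)/2
Leader substitutes: π₁ = q₁·(a - q₁ - (a-c-q₁)/2 - c)
FOC: q₁* = (175 - 13)/2 = 81.00
Then: q₂* = (175 - 13 - 81.0)/2 = 40.50
Leader has first-mover advantage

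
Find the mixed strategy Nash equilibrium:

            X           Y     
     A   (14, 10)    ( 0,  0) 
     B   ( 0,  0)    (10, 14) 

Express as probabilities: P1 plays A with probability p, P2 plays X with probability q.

p = 0.5833, q = 0.4167

Work:
Find probabilities that make opponent indifferent:
P2 chooses q to make P1 indifferent between A and B
P1 chooses p to make P2 indifferent between X and Y
Mixed NE: P1 plays (A: 0.5833, B: 0.4167), P2 plays (X: 0.4167, Y: 0.5833)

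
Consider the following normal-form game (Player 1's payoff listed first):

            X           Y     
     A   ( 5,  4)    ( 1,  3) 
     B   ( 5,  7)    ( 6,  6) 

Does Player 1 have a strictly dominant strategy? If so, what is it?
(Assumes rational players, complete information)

No strictly dominant strategy exists for Player 1

Work:
A strategy strictly dominates another if it gives a strictly higher payoff against every opponent action. Compare each pair of P1's strategies column-by-column:
  A vs B: [5 vs 5, 1 vs 6] → A does not strictly dominate B (column X: 5 ≤ 5)
  B vs A: [5 vs 5, 6 vs 1] → B does not strictly dominate A (column X: 5 ≤ 5)
No single strategy strictly dominates all others → no strictly dominant strategy.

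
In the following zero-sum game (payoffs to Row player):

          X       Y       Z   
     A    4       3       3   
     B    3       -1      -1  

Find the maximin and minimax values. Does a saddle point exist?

Maximin = 3, Minimax = 3, Saddle: True

Work:
Row minimums: [3, -1] → maximin = 3
Column maximums: [4, 3, 3] → minimax = 3
Saddle point exists! Game value = 3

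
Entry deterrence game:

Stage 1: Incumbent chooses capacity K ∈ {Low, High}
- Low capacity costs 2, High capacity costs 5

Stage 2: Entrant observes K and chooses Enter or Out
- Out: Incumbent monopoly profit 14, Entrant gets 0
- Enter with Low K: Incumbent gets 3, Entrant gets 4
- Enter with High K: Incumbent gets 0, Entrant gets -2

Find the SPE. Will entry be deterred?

SPE: (High, Enter|Low, Out|High); Entry deterred. Incumbent net profit = 9

Work:
After Low K: Entrant enters (4 > 0)
After High K: Entrant stays out (-2 < 0)
Incumbent: Low → 3−2=1, High → 14−5=9
Incumbent chooses High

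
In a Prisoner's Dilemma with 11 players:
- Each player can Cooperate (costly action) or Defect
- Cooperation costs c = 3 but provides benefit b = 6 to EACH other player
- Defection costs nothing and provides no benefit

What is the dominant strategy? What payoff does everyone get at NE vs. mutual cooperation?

Dominant: Defect; NE payoff = 0; Coop payoff = 57

Work:
Defect dominates (saves cost c = 3, benefit to others is external)
NE: All defect → everyone gets 0
If all cooperate: each receives (10)×6 - 3 = 57
Social dilemma: 57 > 0 but NE gives 0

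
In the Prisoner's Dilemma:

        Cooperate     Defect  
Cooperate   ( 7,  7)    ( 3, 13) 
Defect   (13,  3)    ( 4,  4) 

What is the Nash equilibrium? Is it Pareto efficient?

(Defect, Defect) is NE; not Pareto efficient

Work:
Defect dominates Cooperate for both players:
If P2 cooperates: Defect (13) > Cooperate (7)
If P2 defects: Defect (4) > Cooperate (3)
NE: (Defect, Defect) with payoff (4, 4)
But (Cooperate, Cooperate) = (7, 7) Pareto dominates (4, 4)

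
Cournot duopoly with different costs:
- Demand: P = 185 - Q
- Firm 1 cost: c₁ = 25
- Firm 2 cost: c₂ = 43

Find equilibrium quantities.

q₁* = 59.33, q₂* = 41.33

Work:
Reaction: q₁ = (185 - 25 - q₂)/2
Reaction: q₂ = (185 - 43 - q₁)/2
Solve simultaneously:
q₁* = (185 - 2×25 + 43)/3 = 59.33
q₂* = (185 - 2×43 + 25)/3 = 41.33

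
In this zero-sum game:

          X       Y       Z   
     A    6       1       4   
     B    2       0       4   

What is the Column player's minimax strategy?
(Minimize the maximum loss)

Column should play Y, value = 1

Work:
Column player minimizes Row's maximum payoff:
Column X: max payoff to Row = 6
Column Y: max payoff to Row = 1
Column Z: max payoff to Row = 4
Minimum is 1, achieved by column Y.
Minimax strategy: Y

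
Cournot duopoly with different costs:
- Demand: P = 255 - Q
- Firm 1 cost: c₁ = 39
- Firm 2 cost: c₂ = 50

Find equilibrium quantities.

q₁* = 75.67, q₂* = 64.67

Work:
Reaction: q₁ = (255 - 39 - q₂)/2
Reaction: q₂ = (255 - 50 - q₁)/2
Solve simultaneously:
q₁* = (255 - 2×39 + 50)/3 = 75.67
q₂* = (255 - 2×50 + 39)/3 = 64.67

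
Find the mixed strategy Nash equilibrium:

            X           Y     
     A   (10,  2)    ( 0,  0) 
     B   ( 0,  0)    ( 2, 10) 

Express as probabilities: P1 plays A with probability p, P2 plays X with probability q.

p = 0.8333, q = 0.1667

Work:
Find probabilities that make opponent indifferent:
P2 chooses q to make P1 indifferent between A and B
P1 chooses p to make P2 indifferent between X and Y
Mixed NE: P1 plays (A: 0.8333, B: 0.1667), P2 plays (X: 0.1667, Y: 0.8333)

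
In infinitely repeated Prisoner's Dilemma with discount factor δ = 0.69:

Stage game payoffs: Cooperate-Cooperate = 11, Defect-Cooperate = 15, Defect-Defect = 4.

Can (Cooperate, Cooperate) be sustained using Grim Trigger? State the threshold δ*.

δ* = 0.3636; since δ = 0.69 ≥ 0.3636, cooperation can be sustained

Work:
For Grim Trigger:
Cooperate forever: 11/(1-δ)
Defect then punished: 15 + 4·δ/(1-δ)
Need: 11/(1-δ) ≥ 15 + 4·δ/(1-δ)
Solving: δ ≥ (T-R)/(T-P) = (15-11)/(15-4) = 0.3636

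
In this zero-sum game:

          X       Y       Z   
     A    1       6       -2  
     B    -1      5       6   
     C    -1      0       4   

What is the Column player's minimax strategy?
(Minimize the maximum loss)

Column should play X, value = 1

Work:
Column player minimizes Row's maximum payoff:
Column X: max payoff to Row = 1
Column Y: max payoff to Row = 6
Column Z: max payoff to Row = 6
Minimum is 1, achieved by column X.
Minimax strategy: X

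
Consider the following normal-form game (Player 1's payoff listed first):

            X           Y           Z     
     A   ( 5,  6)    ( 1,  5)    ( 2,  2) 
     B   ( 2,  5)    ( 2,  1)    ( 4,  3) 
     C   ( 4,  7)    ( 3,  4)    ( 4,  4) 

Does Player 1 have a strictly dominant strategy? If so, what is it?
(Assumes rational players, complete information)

No strictly dominant strategy exists for Player 1

Work:
A strategy strictly dominates another if it gives a strictly higher payoff against every opponent action. Compare each pair of P1's strategies column-by-column:
  A vs B: [5 vs 2, 1 vs 2, 2 vs 4] → A does not strictly dominate B (column Y: 1 ≤ 2)
  A vs C: [5 vs 4, 1 vs 3, 2 vs 4] → A does not strictly dominate C (column Y: 1 ≤ 3)
  B vs A: [2 vs 5, 2 vs 1, 4 vs 2] → B does not strictly dominate A (column X: 2 ≤ 5)
  B vs C: [2 vs 4, 2 vs 3, 4 vs 4] → B does not strictly dominate C (column X: 2 ≤ 4)
  C vs A: [4 vs 5, 3 vs 1, 4 vs 2] → C does not strictly dominate A (column X: 4 ≤ 5)
  C vs B: [4 vs 2, 3 vs 2, 4 vs 4] → C does not strictly dominate B (column Z: 4 ≤ 4)
No single strategy strictly dominates all others → no strictly dominant strategy.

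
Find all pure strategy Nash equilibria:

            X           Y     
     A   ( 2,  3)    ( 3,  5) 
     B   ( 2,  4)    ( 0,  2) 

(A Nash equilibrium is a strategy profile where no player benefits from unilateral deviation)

Nash equilibrium: (A, Y), (B, X)

Work:
Best responses:
  P1 vs X: payoffs [2, 2] → best response A/B (payoff 2)
  P1 vs Y: payoffs [3, 0] → best response A (payoff 3)
  P2 vs A: payoffs [3, 5] → best response Y (payoff 5)
  P2 vs B: payoffs [4, 2] → best response X (payoff 4)
Mutual best responses: (A,Y), (B,X) → Nash equilibria.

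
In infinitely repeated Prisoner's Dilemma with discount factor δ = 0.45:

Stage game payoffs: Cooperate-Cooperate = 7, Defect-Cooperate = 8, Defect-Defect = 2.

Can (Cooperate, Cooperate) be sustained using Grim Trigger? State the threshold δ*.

δ* = 0.1667; since δ = 0.45 ≥ 0.1667, cooperation can be sustained

Work:
For Grim Trigger:
Cooperate forever: 7/(1-δ)
Defect then punished: 8 + 2·δ/(1-δ)
Need: 7/(1-δ) ≥ 8 + 2·δ/(1-δ)
Solving: δ ≥ (T-R)/(T-P) = (8-7)/(8-2) = 0.1667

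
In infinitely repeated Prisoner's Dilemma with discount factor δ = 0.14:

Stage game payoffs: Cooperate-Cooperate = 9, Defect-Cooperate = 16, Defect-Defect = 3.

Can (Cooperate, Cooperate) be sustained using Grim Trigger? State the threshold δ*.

δ* = 0.5385; since δ = 0.14 < 0.5385, cooperation cannot be sustained

Work:
For Grim Trigger:
Cooperate forever: 9/(1-δ)
Defect then punished: 16 + 3·δ/(1-δ)
Need: 9/(1-δ) ≥ 16 + 3·δ/(1-δ)
Solving: δ ≥ (T-R)/(T-P) = (16-9)/(16-3) = 0.5385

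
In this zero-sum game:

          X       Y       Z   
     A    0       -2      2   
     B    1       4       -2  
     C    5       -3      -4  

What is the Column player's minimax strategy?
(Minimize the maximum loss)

Column should play Z, value = 2

Work:
Column player minimizes Row's maximum payoff:
Column X: max payoff to Row = 5
Column Y: max payoff to Row = 4
Column Z: max payoff to Row = 2
Minimum is 2, achieved by column Z.
Minimax strategy: Z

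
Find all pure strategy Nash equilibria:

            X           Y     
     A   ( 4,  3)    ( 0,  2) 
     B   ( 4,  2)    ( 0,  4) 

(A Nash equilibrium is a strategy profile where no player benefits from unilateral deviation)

Nash equilibrium: (A, X), (B, Y)

Work:
Best responses:
  P1 vs X: payoffs [4, 4] → best response A/B (payoff 4)
  P1 vs Y: payoffs [0, 0] → best response A/B (payoff 0)
  P2 vs A: payoffs [3, 2] → best response X (payoff 3)
  P2 vs B: payoffs [2, 4] → best response Y (payoff 4)
Mutual best responses: (A,X), (B,Y) → Nash equilibria.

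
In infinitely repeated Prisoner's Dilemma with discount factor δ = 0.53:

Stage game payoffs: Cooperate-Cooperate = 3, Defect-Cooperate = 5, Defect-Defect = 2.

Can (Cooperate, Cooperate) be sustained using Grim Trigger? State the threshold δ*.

δ* = 0.6667; since δ = 0.53 < 0.6667, cooperation cannot be sustained

Work:
For Grim Trigger:
Cooperate forever: 3/(1-δ)
Defect then punished: 5 + 2·δ/(1-δ)
Need: 3/(1-δ) ≥ 5 + 2·δ/(1-δ)
Solving: δ ≥ (T-R)/(T-P) = (5-3)/(5-2) = 0.6667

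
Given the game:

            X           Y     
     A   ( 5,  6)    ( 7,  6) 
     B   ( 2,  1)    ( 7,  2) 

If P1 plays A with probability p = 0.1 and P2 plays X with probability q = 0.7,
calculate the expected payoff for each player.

E[P1] = 3.71, E[P2] = 1.77

Work:
E[P1] = p·q·π₁(A,X) + p·(1-q)·π₁(A,Y) + (1-p)·q·π₁(B,X) + (1-p)·(1-q)·π₁(B,Y)
= 0.1·0.7·5 + 0.1·0.3·7 + 0.9·0.7·2 + 0.9·0.3·7
= 3.71

E[P2] = 1.77 (similar calculation)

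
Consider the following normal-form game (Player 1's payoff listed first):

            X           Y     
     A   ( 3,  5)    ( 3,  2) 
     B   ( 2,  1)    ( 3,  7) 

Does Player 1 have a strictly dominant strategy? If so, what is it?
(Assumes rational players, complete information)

No strictly dominant strategy exists for Player 1

Work:
A strategy strictly dominates another if it gives a strictly higher payoff against every opponent action. Compare each pair of P1's strategies column-by-column:
  A vs B: [3 vs 2, 3 vs 3] → A does not strictly dominate B (column Y: 3 ≤ 3)
  B vs A: [2 vs 3, 3 vs 3] → B does not strictly dominate A (column X: 2 ≤ 3)
No single strategy strictly dominates all others → no strictly dominant strategy.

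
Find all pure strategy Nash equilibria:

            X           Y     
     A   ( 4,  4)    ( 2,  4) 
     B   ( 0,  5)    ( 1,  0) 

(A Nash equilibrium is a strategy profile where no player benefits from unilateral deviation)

Nash equilibrium: (A, X), (A, Y)

Work:
Best responses:
  P1 vs X: payoffs [4, 0] → best response A (payoff 4)
  P1 vs Y: payoffs [2, 1] → best response A (payoff 2)
  P2 vs A: payoffs [4, 4] → best response X/Y (payoff 4)
  P2 vs B: payoffs [5, 0] → best response X (payoff 5)
Mutual best responses: (A,X), (A,Y) → Nash equilibria.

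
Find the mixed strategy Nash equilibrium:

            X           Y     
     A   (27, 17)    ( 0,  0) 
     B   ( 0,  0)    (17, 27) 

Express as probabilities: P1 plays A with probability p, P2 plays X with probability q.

p = 0.6136, q = 0.3864

Work:
Find probabilities that make opponent indifferent:
P2 chooses q to make P1 indifferent between A and B
P1 chooses p to make P2 indifferent between X and Y
Mixed NE: P1 plays (A: 0.6136, B: 0.3864), P2 plays (X: 0.3864, Y: 0.6136)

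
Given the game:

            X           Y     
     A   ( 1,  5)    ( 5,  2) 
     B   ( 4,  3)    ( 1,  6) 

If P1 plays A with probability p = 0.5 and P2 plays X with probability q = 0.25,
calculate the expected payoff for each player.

E[P1] = 2.875, E[P2] = 4.0

Work:
E[P1] = p·q·π₁(A,X) + p·(1-q)·π₁(A,Y) + (1-p)·q·π₁(B,X) + (1-p)·(1-q)·π₁(B,Y)
= 0.5·0.25·1 + 0.5·0.75·5 + 0.5·0.25·4 + 0.5·0.75·1
= 2.875

E[P2] = 4.0 (similar calculation)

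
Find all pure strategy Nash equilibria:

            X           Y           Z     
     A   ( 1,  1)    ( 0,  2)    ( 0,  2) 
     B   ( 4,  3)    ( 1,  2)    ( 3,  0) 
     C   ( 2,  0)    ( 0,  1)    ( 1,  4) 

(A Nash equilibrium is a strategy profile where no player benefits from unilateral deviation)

Nash equilibrium: (B, X)

Work:
Best responses:
  P1 vs X: payoffs [1, 4, 2] → best response B (payoff 4)
  P1 vs Y: payoffs [0, 1, 0] → best response B (payoff 1)
  P1 vs Z: payoffs [0, 3, 1] → best response B (payoff 3)
  P2 vs A: payoffs [1, 2, 2] → best response Y/Z (payoff 2)
  P2 vs B: payoffs [3, 2, 0] → best response X (payoff 3)
  P2 vs C: payoffs [0, 1, 4] → best response Z (payoff 4)
Mutual best responses: (B,X) → Nash equilibria.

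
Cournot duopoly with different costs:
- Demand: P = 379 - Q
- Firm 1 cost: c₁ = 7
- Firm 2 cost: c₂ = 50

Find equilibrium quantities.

q₁* = 138.33, q₂* = 95.33

Work:
Reaction: q₁ = (379 - 7 - q₂)/2
Reaction: q₂ = (379 - 50 - q₁)/2
Solve simultaneously:
q₁* = (379 - 2×7 + 50)/3 = 138.33
q₂* = (379 - 2×50 + 7)/3 = 95.33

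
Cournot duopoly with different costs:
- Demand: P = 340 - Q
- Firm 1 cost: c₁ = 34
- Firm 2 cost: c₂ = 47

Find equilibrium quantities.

q₁* = 106.33, q₂* = 93.33

Work:
Reaction: q₁ = (340 - 34 - q₂)/2
Reaction: q₂ = (340 - 47 - q₁)/2
Solve simultaneously:
q₁* = (340 - 2×34 + 47)/3 = 106.33
q₂* = (340 - 2×47 + 34)/3 = 93.33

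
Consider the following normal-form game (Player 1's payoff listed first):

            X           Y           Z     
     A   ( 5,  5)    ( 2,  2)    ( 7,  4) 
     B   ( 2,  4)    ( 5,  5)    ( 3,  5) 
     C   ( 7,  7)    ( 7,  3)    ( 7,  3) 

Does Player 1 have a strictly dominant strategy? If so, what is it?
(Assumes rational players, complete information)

No strictly dominant strategy exists for Player 1

Work:
A strategy strictly dominates another if it gives a strictly higher payoff against every opponent action. Compare each pair of P1's strategies column-by-column:
  A vs B: [5 vs 2, 2 vs 5, 7 vs 3] → A does not strictly dominate B (column Y: 2 ≤ 5)
  A vs C: [5 vs 7, 2 vs 7, 7 vs 7] → A does not strictly dominate C (column X: 5 ≤ 7)
  B vs A: [2 vs 5, 5 vs 2, 3 vs 7] → B does not strictly dominate A (column X: 2 ≤ 5)
  B vs C: [2 vs 7, 5 vs 7, 3 vs 7] → B does not strictly dominate C (column X: 2 ≤ 7)
  C vs A: [7 vs 5, 7 vs 2, 7 vs 7] → C does not strictly dominate A (column Z: 7 ≤ 7)
  C vs B: [7 vs 2, 7 vs 5, 7 vs 3] → C strictly dominates B
No single strategy strictly dominates all others → no strictly dominant strategy.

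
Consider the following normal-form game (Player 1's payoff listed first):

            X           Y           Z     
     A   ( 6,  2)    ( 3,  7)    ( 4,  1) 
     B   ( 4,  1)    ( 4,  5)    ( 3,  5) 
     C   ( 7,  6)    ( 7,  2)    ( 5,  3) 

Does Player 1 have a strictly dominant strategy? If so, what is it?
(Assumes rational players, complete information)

Yes, Player 1's strictly dominant strategy is C

Work:
A strategy strictly dominates another if it gives a strictly higher payoff against every opponent action. Compare each pair of P1's strategies column-by-column:
  A vs B: [6 vs 4, 3 vs 4, 4 vs 3] → A does not strictly dominate B (column Y: 3 ≤ 4)
  A vs C: [6 vs 7, 3 vs 7, 4 vs 5] → A does not strictly dominate C (column X: 6 ≤ 7)
  B vs A: [4 vs 6, 4 vs 3, 3 vs 4] → B does not strictly dominate A (column X: 4 ≤ 6)
  B vs C: [4 vs 7, 4 vs 7, 3 vs 5] → B does not strictly dominate C (column X: 4 ≤ 7)
  C vs A: [7 vs 6, 7 vs 3, 5 vs 4] → C strictly dominates A
  C vs B: [7 vs 4, 7 vs 4, 5 vs 3] → C strictly dominates B
C strictly dominates every other strategy → strictly dominant.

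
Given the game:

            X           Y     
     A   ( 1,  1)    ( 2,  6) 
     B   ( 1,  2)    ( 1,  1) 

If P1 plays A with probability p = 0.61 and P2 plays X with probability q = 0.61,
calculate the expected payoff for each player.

E[P1] = 1.2379, E[P2] = 2.4274

Work:
E[P1] = p·q·π₁(A,X) + p·(1-q)·π₁(A,Y) + (1-p)·q·π₁(B,X) + (1-p)·(1-q)·π₁(B,Y)
= 0.61·0.61·1 + 0.61·0.39·2 + 0.39·0.61·1 + 0.39·0.39·1
= 1.2379

E[P2] = 2.4274 (similar calculation)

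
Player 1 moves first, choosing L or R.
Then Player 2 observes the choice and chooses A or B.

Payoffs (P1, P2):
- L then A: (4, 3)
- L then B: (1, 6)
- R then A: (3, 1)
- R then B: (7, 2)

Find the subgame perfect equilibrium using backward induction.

P1 plays R, P2 plays B after L and B after R; Payoff (7, 2)

Work:
Backward induction:
After L: P2 chooses B → P1 gets 1
After R: P2 chooses B → P1 gets 7
P1 chooses R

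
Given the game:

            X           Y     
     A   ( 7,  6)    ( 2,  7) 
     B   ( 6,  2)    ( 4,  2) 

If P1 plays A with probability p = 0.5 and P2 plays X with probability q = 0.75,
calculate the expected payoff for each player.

E[P1] = 5.625, E[P2] = 4.125

Work:
E[P1] = p·q·π₁(A,X) + p·(1-q)·π₁(A,Y) + (1-p)·q·π₁(B,X) + (1-p)·(1-q)·π₁(B,Y)
= 0.5·0.75·7 + 0.5·0.25·2 + 0.5·0.75·6 + 0.5·0.25·4
= 5.625

E[P2] = 4.125 (similar calculation)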